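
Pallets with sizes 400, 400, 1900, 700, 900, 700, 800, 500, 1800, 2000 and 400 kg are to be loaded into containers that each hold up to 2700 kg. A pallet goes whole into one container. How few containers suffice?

Total = 2000 + 1900 + 1800 + 900 + 800 + 700 + 700 + 500 + 400 + 400 + 400 = 10500 kg.
Lower bound: ⌈10500/2700⌉ = 4 containers.
A packing using 4 containers:
  container 1: 2000 + 700 = 2700
  container 2: 1900 + 800 = 2700
  container 3: 1800 + 900 = 2700
  container 4: 700 + 500 + 400 + 400 + 400 = 2400
This matches the lower bound, so 4 is optimal.

4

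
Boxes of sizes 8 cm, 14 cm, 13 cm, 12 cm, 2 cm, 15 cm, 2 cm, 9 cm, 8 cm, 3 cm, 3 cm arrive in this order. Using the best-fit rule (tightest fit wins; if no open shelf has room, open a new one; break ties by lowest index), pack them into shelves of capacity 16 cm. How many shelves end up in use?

  8 → shelf 1 (new)  [load 8/16]
  14 → shelf 2 (new)  [load 14/16]
  13 → shelf 3 (new)  [load 13/16]
  12 → shelf 4 (new)  [load 12/16]
  2 → shelf 2  [load 16/16]
  15 → shelf 5 (new)  [load 15/16]
  2 → shelf 3  [load 15/16]
  9 → shelf 6 (new)  [load 9/16]
  8 → shelf 1  [load 16/16]
  3 → shelf 4  [load 15/16]
  3 → shelf 6  [load 12/16]
6 shelves opened.

6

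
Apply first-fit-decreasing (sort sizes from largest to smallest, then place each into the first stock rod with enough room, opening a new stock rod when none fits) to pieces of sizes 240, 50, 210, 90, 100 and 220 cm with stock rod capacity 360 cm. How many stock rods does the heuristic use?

3

Sorted descending: 240, 220, 210, 100, 90, 50.
  240 → stock rod 1 (new)  [load 240/360]
  220 → stock rod 2 (new)  [load 220/360]
  210 → stock rod 3 (new)  [load 210/360]
  100 → stock rod 1  [load 340/360]
  90 → stock rod 2  [load 310/360]
  50 → stock rod 2  [load 360/360]
3 stock rods opened.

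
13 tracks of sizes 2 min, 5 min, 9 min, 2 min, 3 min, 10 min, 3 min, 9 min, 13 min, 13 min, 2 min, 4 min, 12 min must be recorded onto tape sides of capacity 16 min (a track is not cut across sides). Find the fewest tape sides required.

Total = 13 + 13 + 12 + 10 + 9 + 9 + 5 + 4 + 3 + 3 + 2 + 2 + 2 = 87 min.
Lower bound: ⌈87/16⌉ = 6 tape sides.
A packing using 6 tape sides:
  side 1: 13 + 3 = 16
  side 2: 13 + 3 = 16
  side 3: 12 + 4 = 16
  side 4: 10 + 5 = 15
  side 5: 9 + 2 + 2 + 2 = 15
  side 6: 9 = 9
This matches the lower bound, so 6 is optimal.

6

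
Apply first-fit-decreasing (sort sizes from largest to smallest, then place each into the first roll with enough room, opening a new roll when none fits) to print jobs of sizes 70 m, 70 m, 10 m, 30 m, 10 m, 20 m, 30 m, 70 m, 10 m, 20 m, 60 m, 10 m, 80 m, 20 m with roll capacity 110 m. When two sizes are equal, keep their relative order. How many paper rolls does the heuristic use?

Sorted descending: 80, 70, 70, 70, 60, 30, 30, 20, 20, 20, 10, 10, 10, 10.
  80 → roll 1 (new)  [load 80/110]
  70 → roll 2 (new)  [load 70/110]
  70 → roll 3 (new)  [load 70/110]
  70 → roll 4 (new)  [load 70/110]
  60 → roll 5 (new)  [load 60/110]
  30 → roll 1  [load 110/110]
  30 → roll 2  [load 100/110]
  20 → roll 3  [load 90/110]
  20 → roll 3  [load 110/110]
  20 → roll 4  [load 90/110]
  10 → roll 2  [load 110/110]
  10 → roll 4  [load 100/110]
  10 → roll 4  [load 110/110]
  10 → roll 5  [load 70/110]
5 paper rolls opened.

5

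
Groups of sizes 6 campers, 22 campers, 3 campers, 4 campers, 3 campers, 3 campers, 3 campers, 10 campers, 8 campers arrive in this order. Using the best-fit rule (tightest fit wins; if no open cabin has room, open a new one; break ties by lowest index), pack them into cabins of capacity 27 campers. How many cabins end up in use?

3

  6 → cabin 1 (new)  [load 6/27]
  22 → cabin 2 (new)  [load 22/27]
  3 → cabin 2  [load 25/27]
  4 → cabin 1  [load 10/27]
  3 → cabin 1  [load 13/27]
  3 → cabin 1  [load 16/27]
  3 → cabin 1  [load 19/27]
  10 → cabin 3 (new)  [load 10/27]
  8 → cabin 1  [load 27/27]
3 cabins opened.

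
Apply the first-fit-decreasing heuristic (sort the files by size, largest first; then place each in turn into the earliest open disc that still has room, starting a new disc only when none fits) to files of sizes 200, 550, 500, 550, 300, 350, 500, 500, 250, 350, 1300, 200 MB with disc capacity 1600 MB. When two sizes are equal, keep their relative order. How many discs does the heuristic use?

4

Sorted descending: 1300, 550, 550, 500, 500, 500, 350, 350, 300, 250, 200, 200.
  1300 → disc 1 (new)  [load 1300/1600]
  550 → disc 2 (new)  [load 550/1600]
  550 → disc 2  [load 1100/1600]
  500 → disc 2  [load 1600/1600]
  500 → disc 3 (new)  [load 500/1600]
  500 → disc 3  [load 1000/1600]
  350 → disc 3  [load 1350/1600]
  350 → disc 4 (new)  [load 350/1600]
  300 → disc 1  [load 1600/1600]
  250 → disc 3  [load 1600/1600]
  200 → disc 4  [load 550/1600]
  200 → disc 4  [load 750/1600]
4 discs opened.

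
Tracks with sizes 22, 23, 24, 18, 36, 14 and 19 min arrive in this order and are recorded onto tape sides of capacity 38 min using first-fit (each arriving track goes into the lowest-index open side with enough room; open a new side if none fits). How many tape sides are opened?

  22 → side 1 (new)  [load 22/38]
  23 → side 2 (new)  [load 23/38]
  24 → side 3 (new)  [load 24/38]
  18 → side 4 (new)  [load 18/38]
  36 → side 5 (new)  [load 36/38]
  14 → side 1  [load 36/38]
  19 → side 4  [load 37/38]
5 tape sides opened.

5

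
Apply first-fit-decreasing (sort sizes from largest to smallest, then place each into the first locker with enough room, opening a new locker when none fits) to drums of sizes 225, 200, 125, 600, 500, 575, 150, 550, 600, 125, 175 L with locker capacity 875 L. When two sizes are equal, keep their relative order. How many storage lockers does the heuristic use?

Sorted descending: 600, 600, 575, 550, 500, 225, 200, 175, 150, 125, 125.
  600 → locker 1 (new)  [load 600/875]
  600 → locker 2 (new)  [load 600/875]
  575 → locker 3 (new)  [load 575/875]
  550 → locker 4 (new)  [load 550/875]
  500 → locker 5 (new)  [load 500/875]
  225 → locker 1  [load 825/875]
  200 → locker 2  [load 800/875]
  175 → locker 3  [load 750/875]
  150 → locker 4  [load 700/875]
  125 → locker 3  [load 875/875]
  125 → locker 4  [load 825/875]
5 storage lockers opened.

5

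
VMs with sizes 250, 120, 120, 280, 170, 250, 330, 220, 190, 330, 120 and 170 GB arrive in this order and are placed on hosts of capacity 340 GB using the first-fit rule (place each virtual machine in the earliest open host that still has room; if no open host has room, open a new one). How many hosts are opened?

10

  250 → host 1 (new)  [load 250/340]
  120 → host 2 (new)  [load 120/340]
  120 → host 2  [load 240/340]
  280 → host 3 (new)  [load 280/340]
  170 → host 4 (new)  [load 170/340]
  250 → host 5 (new)  [load 250/340]
  330 → host 6 (new)  [load 330/340]
  220 → host 7 (new)  [load 220/340]
  190 → host 8 (new)  [load 190/340]
  330 → host 9 (new)  [load 330/340]
  120 → host 4  [load 290/340]
  170 → host 10 (new)  [load 170/340]
10 hosts opened.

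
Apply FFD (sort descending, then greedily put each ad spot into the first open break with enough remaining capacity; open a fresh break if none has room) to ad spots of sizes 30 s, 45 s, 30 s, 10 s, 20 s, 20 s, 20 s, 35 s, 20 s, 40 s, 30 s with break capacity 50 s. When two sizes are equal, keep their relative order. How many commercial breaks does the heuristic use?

Sorted descending: 45, 40, 35, 30, 30, 30, 20, 20, 20, 20, 10.
  45 → break 1 (new)  [load 45/50]
  40 → break 2 (new)  [load 40/50]
  35 → break 3 (new)  [load 35/50]
  30 → break 4 (new)  [load 30/50]
  30 → break 5 (new)  [load 30/50]
  30 → break 6 (new)  [load 30/50]
  20 → break 4  [load 50/50]
  20 → break 5  [load 50/50]
  20 → break 6  [load 50/50]
  20 → break 7 (new)  [load 20/50]
  10 → break 2  [load 50/50]
7 commercial breaks opened.

7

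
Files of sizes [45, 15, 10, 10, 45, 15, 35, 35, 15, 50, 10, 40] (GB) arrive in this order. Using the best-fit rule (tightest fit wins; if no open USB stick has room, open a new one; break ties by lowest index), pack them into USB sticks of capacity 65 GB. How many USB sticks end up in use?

  45 → USB stick 1 (new)  [load 45/65]
  15 → USB stick 1  [load 60/65]
  10 → USB stick 2 (new)  [load 10/65]
  10 → USB stick 2  [load 20/65]
  45 → USB stick 2  [load 65/65]
  15 → USB stick 3 (new)  [load 15/65]
  35 → USB stick 3  [load 50/65]
  35 → USB stick 4 (new)  [load 35/65]
  15 → USB stick 3  [load 65/65]
  50 → USB stick 5 (new)  [load 50/65]
  10 → USB stick 5  [load 60/65]
  40 → USB stick 6 (new)  [load 40/65]
6 USB sticks opened.

6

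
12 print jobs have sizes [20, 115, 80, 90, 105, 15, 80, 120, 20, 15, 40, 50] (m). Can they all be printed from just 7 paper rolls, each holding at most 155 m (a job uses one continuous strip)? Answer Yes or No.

A valid assignment using 6 paper rolls:
  roll 1: 120 + 20 + 15 = 155
  roll 2: 115 + 40 = 155
  roll 3: 105 + 50 = 155
  roll 4: 90 + 20 + 15 = 125
  roll 5: 80 = 80
  roll 6: 80 = 80
That uses only 6 ≤ 7, so 7 paper rolls are enough.

Yes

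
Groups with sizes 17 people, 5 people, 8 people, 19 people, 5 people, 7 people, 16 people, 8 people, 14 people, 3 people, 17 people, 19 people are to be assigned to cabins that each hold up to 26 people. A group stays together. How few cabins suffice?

6

Total = 19 + 19 + 17 + 17 + 16 + 14 + 8 + 8 + 7 + 5 + 5 + 3 = 138 people.
Lower bound: ⌈138/26⌉ = 6 cabins.
A packing using 6 cabins:
  cabin 1: 19 + 7 = 26
  cabin 2: 19 + 5 = 24
  cabin 3: 17 + 8 = 25
  cabin 4: 17 + 8 = 25
  cabin 5: 16 + 5 + 3 = 24
  cabin 6: 14 = 14
This matches the lower bound, so 6 is optimal.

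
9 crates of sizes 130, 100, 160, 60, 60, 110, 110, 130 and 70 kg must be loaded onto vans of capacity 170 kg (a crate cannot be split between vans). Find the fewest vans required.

6

Total = 160 + 130 + 130 + 110 + 110 + 100 + 70 + 60 + 60 = 930 kg.
Lower bound: ⌈930/170⌉ = 6 vans.
A packing using 6 vans:
  van 1: 160 = 160
  van 2: 130 = 130
  van 3: 130 = 130
  van 4: 110 + 60 = 170
  van 5: 110 + 60 = 170
  van 6: 100 + 70 = 170
This matches the lower bound, so 6 is optimal.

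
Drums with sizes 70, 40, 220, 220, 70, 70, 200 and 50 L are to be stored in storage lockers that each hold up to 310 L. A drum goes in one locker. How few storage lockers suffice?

4

Total = 220 + 220 + 200 + 70 + 70 + 70 + 50 + 40 = 940 L.
Lower bound: ⌈940/310⌉ = 4 storage lockers.
A packing using 4 storage lockers:
  locker 1: 220 + 70 = 290
  locker 2: 220 + 70 = 290
  locker 3: 200 + 70 + 40 = 310
  locker 4: 50 = 50
This matches the lower bound, so 4 is optimal.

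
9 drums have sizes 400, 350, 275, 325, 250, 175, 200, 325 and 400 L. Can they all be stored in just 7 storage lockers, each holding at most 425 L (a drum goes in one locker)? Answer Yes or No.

No

Total = 2700 L; ⌈2700/425⌉ = 7.
The bound of 7 does not rule out 7, but exhaustive search shows no assignment into 7 storage lockers of capacity 425 L exists — the minimum is 8.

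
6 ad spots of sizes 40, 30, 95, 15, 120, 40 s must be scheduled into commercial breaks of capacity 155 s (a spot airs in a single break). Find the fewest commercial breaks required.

3

Total = 120 + 95 + 40 + 40 + 30 + 15 = 340 s.
Lower bound: ⌈340/155⌉ = 3 commercial breaks.
A packing using 3 commercial breaks:
  break 1: 120 + 30 = 150
  break 2: 95 + 40 + 15 = 150
  break 3: 40 = 40
This matches the lower bound, so 3 is optimal.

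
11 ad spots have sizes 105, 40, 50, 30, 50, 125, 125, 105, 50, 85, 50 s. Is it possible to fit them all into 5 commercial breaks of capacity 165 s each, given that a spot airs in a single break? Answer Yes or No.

Total = 815 s; ⌈815/165⌉ = 5.
The bound of 5 does not rule out 5, but exhaustive search shows no assignment into 5 commercial breaks of capacity 165 s exists — the minimum is 6.

No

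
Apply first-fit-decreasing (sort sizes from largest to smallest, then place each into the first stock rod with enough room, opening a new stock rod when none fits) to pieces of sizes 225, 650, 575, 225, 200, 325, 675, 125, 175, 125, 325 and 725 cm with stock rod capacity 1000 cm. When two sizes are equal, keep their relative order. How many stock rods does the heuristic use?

5

Sorted descending: 725, 675, 650, 575, 325, 325, 225, 225, 200, 175, 125, 125.
  725 → stock rod 1 (new)  [load 725/1000]
  675 → stock rod 2 (new)  [load 675/1000]
  650 → stock rod 3 (new)  [load 650/1000]
  575 → stock rod 4 (new)  [load 575/1000]
  325 → stock rod 2  [load 1000/1000]
  325 → stock rod 3  [load 975/1000]
  225 → stock rod 1  [load 950/1000]
  225 → stock rod 4  [load 800/1000]
  200 → stock rod 4  [load 1000/1000]
  175 → stock rod 5 (new)  [load 175/1000]
  125 → stock rod 5  [load 300/1000]
  125 → stock rod 5  [load 425/1000]
5 stock rods opened.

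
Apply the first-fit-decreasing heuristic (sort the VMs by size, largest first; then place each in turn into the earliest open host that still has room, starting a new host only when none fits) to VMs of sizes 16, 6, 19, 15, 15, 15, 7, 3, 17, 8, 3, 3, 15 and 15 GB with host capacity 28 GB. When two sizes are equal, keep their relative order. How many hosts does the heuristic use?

8

Sorted descending: 19, 17, 16, 15, 15, 15, 15, 15, 8, 7, 6, 3, 3, 3.
  19 → host 1 (new)  [load 19/28]
  17 → host 2 (new)  [load 17/28]
  16 → host 3 (new)  [load 16/28]
  15 → host 4 (new)  [load 15/28]
  15 → host 5 (new)  [load 15/28]
  15 → host 6 (new)  [load 15/28]
  15 → host 7 (new)  [load 15/28]
  15 → host 8 (new)  [load 15/28]
  8 → host 1  [load 27/28]
  7 → host 2  [load 24/28]
  6 → host 3  [load 22/28]
  3 → host 2  [load 27/28]
  3 → host 3  [load 25/28]
  3 → host 3  [load 28/28]
8 hosts opened.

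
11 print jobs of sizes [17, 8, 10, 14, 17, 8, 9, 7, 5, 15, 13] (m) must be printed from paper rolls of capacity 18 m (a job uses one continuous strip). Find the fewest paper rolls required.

8

Total = 17 + 17 + 15 + 14 + 13 + 10 + 9 + 8 + 8 + 7 + 5 = 123 m.
Lower bound: ⌈123/18⌉ = 7 paper rolls.
A packing using 8 paper rolls:
  roll 1: 17 = 17
  roll 2: 17 = 17
  roll 3: 15 = 15
  roll 4: 14 = 14
  roll 5: 13 + 5 = 18
  roll 6: 10 + 8 = 18
  roll 7: 9 + 8 = 17
  roll 8: 7 = 7
No arrangement into 7 paper rolls stays within capacity, so 8 is optimal.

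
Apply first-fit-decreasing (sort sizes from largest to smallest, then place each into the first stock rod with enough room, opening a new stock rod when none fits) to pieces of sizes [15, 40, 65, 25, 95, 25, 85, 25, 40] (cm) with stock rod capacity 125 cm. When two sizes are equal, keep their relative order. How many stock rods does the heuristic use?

Sorted descending: 95, 85, 65, 40, 40, 25, 25, 25, 15.
  95 → stock rod 1 (new)  [load 95/125]
  85 → stock rod 2 (new)  [load 85/125]
  65 → stock rod 3 (new)  [load 65/125]
  40 → stock rod 2  [load 125/125]
  40 → stock rod 3  [load 105/125]
  25 → stock rod 1  [load 120/125]
  25 → stock rod 4 (new)  [load 25/125]
  25 → stock rod 4  [load 50/125]
  15 → stock rod 3  [load 120/125]
4 stock rods opened.

4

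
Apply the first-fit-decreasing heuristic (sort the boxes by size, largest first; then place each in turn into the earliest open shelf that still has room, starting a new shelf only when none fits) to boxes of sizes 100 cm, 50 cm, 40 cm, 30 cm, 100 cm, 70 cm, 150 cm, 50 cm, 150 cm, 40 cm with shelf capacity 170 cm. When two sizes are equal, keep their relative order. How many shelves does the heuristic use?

Sorted descending: 150, 150, 100, 100, 70, 50, 50, 40, 40, 30.
  150 → shelf 1 (new)  [load 150/170]
  150 → shelf 2 (new)  [load 150/170]
  100 → shelf 3 (new)  [load 100/170]
  100 → shelf 4 (new)  [load 100/170]
  70 → shelf 3  [load 170/170]
  50 → shelf 4  [load 150/170]
  50 → shelf 5 (new)  [load 50/170]
  40 → shelf 5  [load 90/170]
  40 → shelf 5  [load 130/170]
  30 → shelf 5  [load 160/170]
5 shelves opened.

5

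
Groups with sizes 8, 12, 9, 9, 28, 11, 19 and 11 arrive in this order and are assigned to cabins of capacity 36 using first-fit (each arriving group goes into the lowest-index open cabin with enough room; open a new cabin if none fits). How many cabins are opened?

  8 → cabin 1 (new)  [load 8/36]
  12 → cabin 1  [load 20/36]
  9 → cabin 1  [load 29/36]
  9 → cabin 2 (new)  [load 9/36]
  28 → cabin 3 (new)  [load 28/36]
  11 → cabin 2  [load 20/36]
  19 → cabin 4 (new)  [load 19/36]
  11 → cabin 2  [load 31/36]
4 cabins opened.

4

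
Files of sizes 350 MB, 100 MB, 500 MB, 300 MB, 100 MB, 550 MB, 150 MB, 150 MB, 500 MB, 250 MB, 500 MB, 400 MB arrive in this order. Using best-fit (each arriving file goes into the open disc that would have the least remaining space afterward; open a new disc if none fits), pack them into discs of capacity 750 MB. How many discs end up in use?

6

  350 → disc 1 (new)  [load 350/750]
  100 → disc 1  [load 450/750]
  500 → disc 2 (new)  [load 500/750]
  300 → disc 1  [load 750/750]
  100 → disc 2  [load 600/750]
  550 → disc 3 (new)  [load 550/750]
  150 → disc 2  [load 750/750]
  150 → disc 3  [load 700/750]
  500 → disc 4 (new)  [load 500/750]
  250 → disc 4  [load 750/750]
  500 → disc 5 (new)  [load 500/750]
  400 → disc 6 (new)  [load 400/750]
6 discs opened.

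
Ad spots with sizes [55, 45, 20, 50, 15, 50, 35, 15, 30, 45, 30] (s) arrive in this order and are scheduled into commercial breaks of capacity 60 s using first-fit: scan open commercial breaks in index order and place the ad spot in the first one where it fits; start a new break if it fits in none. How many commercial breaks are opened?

  55 → break 1 (new)  [load 55/60]
  45 → break 2 (new)  [load 45/60]
  20 → break 3 (new)  [load 20/60]
  50 → break 4 (new)  [load 50/60]
  15 → break 2  [load 60/60]
  50 → break 5 (new)  [load 50/60]
  35 → break 3  [load 55/60]
  15 → break 6 (new)  [load 15/60]
  30 → break 6  [load 45/60]
  45 → break 7 (new)  [load 45/60]
  30 → break 8 (new)  [load 30/60]
8 commercial breaks opened.

8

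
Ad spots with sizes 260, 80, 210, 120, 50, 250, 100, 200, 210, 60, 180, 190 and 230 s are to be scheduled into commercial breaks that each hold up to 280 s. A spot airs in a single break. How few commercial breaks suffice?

Total = 260 + 250 + 230 + 210 + 210 + 200 + 190 + 180 + 120 + 100 + 80 + 60 + 50 = 2140 s.
Lower bound: ⌈2140/280⌉ = 8 commercial breaks.
A packing using 9 commercial breaks:
  break 1: 260 = 260
  break 2: 250 = 250
  break 3: 230 + 50 = 280
  break 4: 210 + 60 = 270
  break 5: 210 = 210
  break 6: 200 + 80 = 280
  break 7: 190 = 190
  break 8: 180 + 100 = 280
  break 9: 120 = 120
No arrangement into 8 commercial breaks stays within capacity, so 9 is optimal.

9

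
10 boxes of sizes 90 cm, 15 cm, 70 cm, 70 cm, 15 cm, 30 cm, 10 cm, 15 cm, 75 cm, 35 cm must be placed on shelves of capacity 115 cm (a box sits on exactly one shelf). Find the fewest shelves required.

4

Total = 90 + 75 + 70 + 70 + 35 + 30 + 15 + 15 + 15 + 10 = 425 cm.
Lower bound: ⌈425/115⌉ = 4 shelves.
A packing using 4 shelves:
  shelf 1: 90 + 15 + 10 = 115
  shelf 2: 75 + 35 = 110
  shelf 3: 70 + 30 + 15 = 115
  shelf 4: 70 + 15 = 85
This matches the lower bound, so 4 is optimal.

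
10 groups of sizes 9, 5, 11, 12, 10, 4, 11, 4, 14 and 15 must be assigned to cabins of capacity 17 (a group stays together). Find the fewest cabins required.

Total = 15 + 14 + 12 + 11 + 11 + 10 + 9 + 5 + 4 + 4 = 95.
Lower bound: ⌈95/17⌉ = 6 cabins.
Also, 7 groups each exceed 17/2, and no two of those can share a cabin, so at least 7 cabins are needed.
A packing using 7 cabins:
  cabin 1: 15 = 15
  cabin 2: 14 = 14
  cabin 3: 12 + 5 = 17
  cabin 4: 11 + 4 = 15
  cabin 5: 11 + 4 = 15
  cabin 6: 10 = 10
  cabin 7: 9 = 9
This matches the lower bound, so 7 is optimal.

7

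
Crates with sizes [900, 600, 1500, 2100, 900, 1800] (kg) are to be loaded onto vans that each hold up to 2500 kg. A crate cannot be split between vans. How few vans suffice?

Total = 2100 + 1800 + 1500 + 900 + 900 + 600 = 7800 kg.
Lower bound: ⌈7800/2500⌉ = 4 vans.
A packing using 4 vans:
  van 1: 2100 = 2100
  van 2: 1800 + 600 = 2400
  van 3: 1500 + 900 = 2400
  van 4: 900 = 900
This matches the lower bound, so 4 is optimal.

4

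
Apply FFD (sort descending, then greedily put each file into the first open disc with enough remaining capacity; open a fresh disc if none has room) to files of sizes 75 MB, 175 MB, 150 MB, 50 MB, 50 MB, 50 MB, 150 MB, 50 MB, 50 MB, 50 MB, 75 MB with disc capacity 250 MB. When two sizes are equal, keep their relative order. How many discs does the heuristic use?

Sorted descending: 175, 150, 150, 75, 75, 50, 50, 50, 50, 50, 50.
  175 → disc 1 (new)  [load 175/250]
  150 → disc 2 (new)  [load 150/250]
  150 → disc 3 (new)  [load 150/250]
  75 → disc 1  [load 250/250]
  75 → disc 2  [load 225/250]
  50 → disc 3  [load 200/250]
  50 → disc 3  [load 250/250]
  50 → disc 4 (new)  [load 50/250]
  50 → disc 4  [load 100/250]
  50 → disc 4  [load 150/250]
  50 → disc 4  [load 200/250]
4 discs opened.

4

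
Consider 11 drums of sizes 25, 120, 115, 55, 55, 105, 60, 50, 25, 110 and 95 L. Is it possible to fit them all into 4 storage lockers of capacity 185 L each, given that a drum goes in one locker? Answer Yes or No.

Total = 815 L; ⌈815/185⌉ = 5.
At least 5 storage lockers are required, but only 4 are allowed.

No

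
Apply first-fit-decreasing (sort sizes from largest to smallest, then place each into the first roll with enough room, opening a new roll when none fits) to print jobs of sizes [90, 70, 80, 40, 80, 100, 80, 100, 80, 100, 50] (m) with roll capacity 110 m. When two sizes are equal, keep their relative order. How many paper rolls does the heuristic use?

10

Sorted descending: 100, 100, 100, 90, 80, 80, 80, 80, 70, 50, 40.
  100 → roll 1 (new)  [load 100/110]
  100 → roll 2 (new)  [load 100/110]
  100 → roll 3 (new)  [load 100/110]
  90 → roll 4 (new)  [load 90/110]
  80 → roll 5 (new)  [load 80/110]
  80 → roll 6 (new)  [load 80/110]
  80 → roll 7 (new)  [load 80/110]
  80 → roll 8 (new)  [load 80/110]
  70 → roll 9 (new)  [load 70/110]
  50 → roll 10 (new)  [load 50/110]
  40 → roll 9  [load 110/110]
10 paper rolls opened.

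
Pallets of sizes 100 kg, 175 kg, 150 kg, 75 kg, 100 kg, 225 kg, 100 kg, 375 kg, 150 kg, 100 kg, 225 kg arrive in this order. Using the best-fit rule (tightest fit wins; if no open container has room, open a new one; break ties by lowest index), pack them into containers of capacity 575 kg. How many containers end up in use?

  100 → container 1 (new)  [load 100/575]
  175 → container 1  [load 275/575]
  150 → container 1  [load 425/575]
  75 → container 1  [load 500/575]
  100 → container 2 (new)  [load 100/575]
  225 → container 2  [load 325/575]
  100 → container 2  [load 425/575]
  375 → container 3 (new)  [load 375/575]
  150 → container 2  [load 575/575]
  100 → container 3  [load 475/575]
  225 → container 4 (new)  [load 225/575]
4 containers opened.

4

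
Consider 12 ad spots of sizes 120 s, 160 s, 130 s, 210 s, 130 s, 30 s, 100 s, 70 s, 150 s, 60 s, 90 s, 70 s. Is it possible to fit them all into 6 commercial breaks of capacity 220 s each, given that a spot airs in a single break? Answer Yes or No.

No

Total = 1320 s; ⌈1320/220⌉ = 6.
The bound of 6 does not rule out 6, but exhaustive search shows no assignment into 6 commercial breaks of capacity 220 s exists — the minimum is 7.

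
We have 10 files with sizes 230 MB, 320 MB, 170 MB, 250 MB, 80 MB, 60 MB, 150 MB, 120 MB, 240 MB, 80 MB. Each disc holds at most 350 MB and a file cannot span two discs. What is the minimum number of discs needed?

Total = 320 + 250 + 240 + 230 + 170 + 150 + 120 + 80 + 80 + 60 = 1700 MB.
Lower bound: ⌈1700/350⌉ = 5 discs.
A packing using 6 discs:
  disc 1: 320 = 320
  disc 2: 250 + 80 = 330
  disc 3: 240 + 80 = 320
  disc 4: 230 + 120 = 350
  disc 5: 170 + 150 = 320
  disc 6: 60 = 60
No arrangement into 5 discs stays within capacity, so 6 is optimal.

6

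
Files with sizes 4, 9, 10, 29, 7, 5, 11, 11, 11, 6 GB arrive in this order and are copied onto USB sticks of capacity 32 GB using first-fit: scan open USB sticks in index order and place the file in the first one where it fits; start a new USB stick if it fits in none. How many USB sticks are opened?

4

  4 → USB stick 1 (new)  [load 4/32]
  9 → USB stick 1  [load 13/32]
  10 → USB stick 1  [load 23/32]
  29 → USB stick 2 (new)  [load 29/32]
  7 → USB stick 1  [load 30/32]
  5 → USB stick 3 (new)  [load 5/32]
  11 → USB stick 3  [load 16/32]
  11 → USB stick 3  [load 27/32]
  11 → USB stick 4 (new)  [load 11/32]
  6 → USB stick 4  [load 17/32]
4 USB sticks opened.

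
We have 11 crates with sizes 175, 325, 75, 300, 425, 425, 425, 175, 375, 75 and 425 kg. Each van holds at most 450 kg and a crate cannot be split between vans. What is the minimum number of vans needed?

Total = 425 + 425 + 425 + 425 + 375 + 325 + 300 + 175 + 175 + 75 + 75 = 3200 kg.
Lower bound: ⌈3200/450⌉ = 8 vans.
A packing using 8 vans:
  van 1: 425 = 425
  van 2: 425 = 425
  van 3: 425 = 425
  van 4: 425 = 425
  van 5: 375 + 75 = 450
  van 6: 325 + 75 = 400
  van 7: 300 = 300
  van 8: 175 + 175 = 350
This matches the lower bound, so 8 is optimal.

8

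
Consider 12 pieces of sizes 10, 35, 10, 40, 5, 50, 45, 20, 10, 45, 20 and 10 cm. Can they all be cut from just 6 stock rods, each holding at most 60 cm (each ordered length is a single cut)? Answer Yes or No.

Yes

A valid assignment using 6 stock rods:
  stock rod 1: 50 + 10 = 60
  stock rod 2: 45 + 10 + 5 = 60
  stock rod 3: 45 + 10 = 55
  stock rod 4: 40 + 20 = 60
  stock rod 5: 35 + 20 = 55
  stock rod 6: 10 = 10
Every load is within 60 cm, so 6 stock rods suffice.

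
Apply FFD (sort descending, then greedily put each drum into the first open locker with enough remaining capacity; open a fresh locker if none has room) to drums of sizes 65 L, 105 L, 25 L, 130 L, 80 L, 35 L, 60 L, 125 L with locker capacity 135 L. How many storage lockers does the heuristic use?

Sorted descending: 130, 125, 105, 80, 65, 60, 35, 25.
  130 → locker 1 (new)  [load 130/135]
  125 → locker 2 (new)  [load 125/135]
  105 → locker 3 (new)  [load 105/135]
  80 → locker 4 (new)  [load 80/135]
  65 → locker 5 (new)  [load 65/135]
  60 → locker 5  [load 125/135]
  35 → locker 4  [load 115/135]
  25 → locker 3  [load 130/135]
5 storage lockers opened.

5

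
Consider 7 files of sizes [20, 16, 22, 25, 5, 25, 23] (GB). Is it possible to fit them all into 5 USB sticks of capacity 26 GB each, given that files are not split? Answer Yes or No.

Total = 136 GB; ⌈136/26⌉ = 6.
At least 6 USB sticks are required, but only 5 are allowed.

No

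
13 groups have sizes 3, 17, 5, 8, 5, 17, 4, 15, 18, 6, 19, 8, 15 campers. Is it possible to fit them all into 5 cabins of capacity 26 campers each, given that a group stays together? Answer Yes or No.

No

Total = 140 campers; ⌈140/26⌉ = 6.
At least 6 cabins are required, but only 5 are allowed.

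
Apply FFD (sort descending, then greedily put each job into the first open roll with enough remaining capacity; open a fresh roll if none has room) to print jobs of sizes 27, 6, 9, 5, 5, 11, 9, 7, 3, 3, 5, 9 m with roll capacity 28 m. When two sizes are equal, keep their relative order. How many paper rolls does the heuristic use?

4

Sorted descending: 27, 11, 9, 9, 9, 7, 6, 5, 5, 5, 3, 3.
  27 → roll 1 (new)  [load 27/28]
  11 → roll 2 (new)  [load 11/28]
  9 → roll 2  [load 20/28]
  9 → roll 3 (new)  [load 9/28]
  9 → roll 3  [load 18/28]
  7 → roll 2  [load 27/28]
  6 → roll 3  [load 24/28]
  5 → roll 4 (new)  [load 5/28]
  5 → roll 4  [load 10/28]
  5 → roll 4  [load 15/28]
  3 → roll 3  [load 27/28]
  3 → roll 4  [load 18/28]
4 paper rolls opened.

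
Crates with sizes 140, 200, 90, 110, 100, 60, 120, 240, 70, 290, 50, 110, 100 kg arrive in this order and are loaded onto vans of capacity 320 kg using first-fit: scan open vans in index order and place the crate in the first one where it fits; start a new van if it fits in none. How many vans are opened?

  140 → van 1 (new)  [load 140/320]
  200 → van 2 (new)  [load 200/320]
  90 → van 1  [load 230/320]
  110 → van 2  [load 310/320]
  100 → van 3 (new)  [load 100/320]
  60 → van 1  [load 290/320]
  120 → van 3  [load 220/320]
  240 → van 4 (new)  [load 240/320]
  70 → van 3  [load 290/320]
  290 → van 5 (new)  [load 290/320]
  50 → van 4  [load 290/320]
  110 → van 6 (new)  [load 110/320]
  100 → van 6  [load 210/320]
6 vans opened.

6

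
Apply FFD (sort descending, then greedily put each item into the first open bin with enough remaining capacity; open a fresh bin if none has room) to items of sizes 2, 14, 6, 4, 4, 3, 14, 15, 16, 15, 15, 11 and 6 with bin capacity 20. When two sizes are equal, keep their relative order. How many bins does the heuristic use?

7

Sorted descending: 16, 15, 15, 15, 14, 14, 11, 6, 6, 4, 4, 3, 2.
  16 → bin 1 (new)  [load 16/20]
  15 → bin 2 (new)  [load 15/20]
  15 → bin 3 (new)  [load 15/20]
  15 → bin 4 (new)  [load 15/20]
  14 → bin 5 (new)  [load 14/20]
  14 → bin 6 (new)  [load 14/20]
  11 → bin 7 (new)  [load 11/20]
  6 → bin 5  [load 20/20]
  6 → bin 6  [load 20/20]
  4 → bin 1  [load 20/20]
  4 → bin 2  [load 19/20]
  3 → bin 3  [load 18/20]
  2 → bin 3  [load 20/20]
7 bins opened.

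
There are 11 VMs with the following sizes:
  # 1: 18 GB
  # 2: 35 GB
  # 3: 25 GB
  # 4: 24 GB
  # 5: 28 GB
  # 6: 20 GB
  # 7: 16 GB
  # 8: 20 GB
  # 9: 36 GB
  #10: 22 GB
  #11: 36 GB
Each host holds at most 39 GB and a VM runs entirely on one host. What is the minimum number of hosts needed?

9

Total = 36 + 36 + 35 + 28 + 25 + 24 + 22 + 20 + 20 + 18 + 16 = 280 GB.
Lower bound: ⌈280/39⌉ = 8 hosts.
Also, 9 VMs each exceed 39/2 GB, and no two of those can share a host, so at least 9 hosts are needed.
A packing using 9 hosts:
  host 1: 36 = 36
  host 2: 36 = 36
  host 3: 35 = 35
  host 4: 28 = 28
  host 5: 25 = 25
  host 6: 24 = 24
  host 7: 22 + 16 = 38
  host 8: 20 + 18 = 38
  host 9: 20 = 20
This matches the lower bound, so 9 is optimal.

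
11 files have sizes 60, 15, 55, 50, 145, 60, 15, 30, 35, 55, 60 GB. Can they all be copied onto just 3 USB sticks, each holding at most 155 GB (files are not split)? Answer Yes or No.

Total = 580 GB; ⌈580/155⌉ = 4.
At least 4 USB sticks are required, but only 3 are allowed.

No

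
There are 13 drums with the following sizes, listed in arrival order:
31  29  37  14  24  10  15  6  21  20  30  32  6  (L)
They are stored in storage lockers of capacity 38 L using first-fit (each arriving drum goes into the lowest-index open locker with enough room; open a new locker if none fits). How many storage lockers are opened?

  31 → locker 1 (new)  [load 31/38]
  29 → locker 2 (new)  [load 29/38]
  37 → locker 3 (new)  [load 37/38]
  14 → locker 4 (new)  [load 14/38]
  24 → locker 4  [load 38/38]
  10 → locker 5 (new)  [load 10/38]
  15 → locker 5  [load 25/38]
  6 → locker 1  [load 37/38]
  21 → locker 6 (new)  [load 21/38]
  20 → locker 7 (new)  [load 20/38]
  30 → locker 8 (new)  [load 30/38]
  32 → locker 9 (new)  [load 32/38]
  6 → locker 2  [load 35/38]
9 storage lockers opened.

9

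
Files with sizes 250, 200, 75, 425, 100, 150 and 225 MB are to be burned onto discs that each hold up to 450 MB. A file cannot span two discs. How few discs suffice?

4

Total = 425 + 250 + 225 + 200 + 150 + 100 + 75 = 1425 MB.
Lower bound: ⌈1425/450⌉ = 4 discs.
A packing using 4 discs:
  disc 1: 425 = 425
  disc 2: 250 + 200 = 450
  disc 3: 225 + 150 + 75 = 450
  disc 4: 100 = 100
This matches the lower bound, so 4 is optimal.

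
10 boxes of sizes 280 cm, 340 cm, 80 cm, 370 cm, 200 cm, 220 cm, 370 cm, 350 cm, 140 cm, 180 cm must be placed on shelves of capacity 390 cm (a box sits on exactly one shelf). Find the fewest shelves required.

Total = 370 + 370 + 350 + 340 + 280 + 220 + 200 + 180 + 140 + 80 = 2530 cm.
Lower bound: ⌈2530/390⌉ = 7 shelves.
A packing using 7 shelves:
  shelf 1: 370 = 370
  shelf 2: 370 = 370
  shelf 3: 350 = 350
  shelf 4: 340 = 340
  shelf 5: 280 + 80 = 360
  shelf 6: 220 + 140 = 360
  shelf 7: 200 + 180 = 380
This matches the lower bound, so 7 is optimal.

7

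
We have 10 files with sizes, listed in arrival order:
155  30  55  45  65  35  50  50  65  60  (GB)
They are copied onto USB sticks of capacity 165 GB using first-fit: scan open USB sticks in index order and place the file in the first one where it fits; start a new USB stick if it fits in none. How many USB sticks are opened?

  155 → USB stick 1 (new)  [load 155/165]
  30 → USB stick 2 (new)  [load 30/165]
  55 → USB stick 2  [load 85/165]
  45 → USB stick 2  [load 130/165]
  65 → USB stick 3 (new)  [load 65/165]
  35 → USB stick 2  [load 165/165]
  50 → USB stick 3  [load 115/165]
  50 → USB stick 3  [load 165/165]
  65 → USB stick 4 (new)  [load 65/165]
  60 → USB stick 4  [load 125/165]
4 USB sticks opened.

4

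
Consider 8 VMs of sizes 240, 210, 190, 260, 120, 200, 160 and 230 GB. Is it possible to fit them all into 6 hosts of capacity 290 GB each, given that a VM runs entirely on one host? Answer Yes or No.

No

Total = 1610 GB; ⌈1610/290⌉ = 6.
7 VMs each exceed half the capacity and cannot share a host, forcing at least 7 hosts.
At least 7 hosts are required, but only 6 are allowed.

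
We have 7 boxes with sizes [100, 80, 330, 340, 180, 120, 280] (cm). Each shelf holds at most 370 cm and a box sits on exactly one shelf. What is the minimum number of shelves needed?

Total = 340 + 330 + 280 + 180 + 120 + 100 + 80 = 1430 cm.
Lower bound: ⌈1430/370⌉ = 4 shelves.
A packing using 5 shelves:
  shelf 1: 340 = 340
  shelf 2: 330 = 330
  shelf 3: 280 + 80 = 360
  shelf 4: 180 + 120 = 300
  shelf 5: 100 = 100
No arrangement into 4 shelves stays within capacity, so 5 is optimal.

5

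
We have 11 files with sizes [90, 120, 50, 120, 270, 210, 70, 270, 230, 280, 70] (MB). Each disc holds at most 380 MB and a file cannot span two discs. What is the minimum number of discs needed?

5

Total = 280 + 270 + 270 + 230 + 210 + 120 + 120 + 90 + 70 + 70 + 50 = 1780 MB.
Lower bound: ⌈1780/380⌉ = 5 discs.
A packing using 5 discs:
  disc 1: 280 + 90 = 370
  disc 2: 270 + 70 = 340
  disc 3: 270 + 70 = 340
  disc 4: 230 + 120 = 350
  disc 5: 210 + 120 + 50 = 380
This matches the lower bound, so 5 is optimal.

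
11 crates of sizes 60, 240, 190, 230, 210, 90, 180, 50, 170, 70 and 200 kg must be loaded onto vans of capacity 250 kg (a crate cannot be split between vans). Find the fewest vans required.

Total = 240 + 230 + 210 + 200 + 190 + 180 + 170 + 90 + 70 + 60 + 50 = 1690 kg.
Lower bound: ⌈1690/250⌉ = 7 vans.
A packing using 8 vans:
  van 1: 240 = 240
  van 2: 230 = 230
  van 3: 210 = 210
  van 4: 200 + 50 = 250
  van 5: 190 + 60 = 250
  van 6: 180 + 70 = 250
  van 7: 170 = 170
  van 8: 90 = 90
No arrangement into 7 vans stays within capacity, so 8 is optimal.

8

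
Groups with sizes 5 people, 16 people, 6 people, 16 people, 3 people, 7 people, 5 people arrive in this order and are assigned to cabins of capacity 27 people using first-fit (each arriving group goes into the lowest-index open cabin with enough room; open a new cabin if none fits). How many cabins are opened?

  5 → cabin 1 (new)  [load 5/27]
  16 → cabin 1  [load 21/27]
  6 → cabin 1  [load 27/27]
  16 → cabin 2 (new)  [load 16/27]
  3 → cabin 2  [load 19/27]
  7 → cabin 2  [load 26/27]
  5 → cabin 3 (new)  [load 5/27]
3 cabins opened.

3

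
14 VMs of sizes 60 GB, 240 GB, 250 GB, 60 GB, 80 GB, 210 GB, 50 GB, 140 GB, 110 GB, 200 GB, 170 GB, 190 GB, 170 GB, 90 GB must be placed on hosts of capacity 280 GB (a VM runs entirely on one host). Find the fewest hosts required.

8

Total = 250 + 240 + 210 + 200 + 190 + 170 + 170 + 140 + 110 + 90 + 80 + 60 + 60 + 50 = 2020 GB.
Lower bound: ⌈2020/280⌉ = 8 hosts.
A packing using 8 hosts:
  host 1: 250 = 250
  host 2: 240 = 240
  host 3: 210 + 60 = 270
  host 4: 200 + 80 = 280
  host 5: 190 + 90 = 280
  host 6: 170 + 110 = 280
  host 7: 170 + 60 + 50 = 280
  host 8: 140 = 140
This matches the lower bound, so 8 is optimal.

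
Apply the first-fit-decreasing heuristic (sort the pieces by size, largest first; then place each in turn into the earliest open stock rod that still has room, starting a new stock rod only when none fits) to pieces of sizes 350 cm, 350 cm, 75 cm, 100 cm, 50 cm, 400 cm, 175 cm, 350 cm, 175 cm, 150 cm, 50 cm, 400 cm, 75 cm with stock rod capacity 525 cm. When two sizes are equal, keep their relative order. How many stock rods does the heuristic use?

Sorted descending: 400, 400, 350, 350, 350, 175, 175, 150, 100, 75, 75, 50, 50.
  400 → stock rod 1 (new)  [load 400/525]
  400 → stock rod 2 (new)  [load 400/525]
  350 → stock rod 3 (new)  [load 350/525]
  350 → stock rod 4 (new)  [load 350/525]
  350 → stock rod 5 (new)  [load 350/525]
  175 → stock rod 3  [load 525/525]
  175 → stock rod 4  [load 525/525]
  150 → stock rod 5  [load 500/525]
  100 → stock rod 1  [load 500/525]
  75 → stock rod 2  [load 475/525]
  75 → stock rod 6 (new)  [load 75/525]
  50 → stock rod 2  [load 525/525]
  50 → stock rod 6  [load 125/525]
6 stock rods opened.

6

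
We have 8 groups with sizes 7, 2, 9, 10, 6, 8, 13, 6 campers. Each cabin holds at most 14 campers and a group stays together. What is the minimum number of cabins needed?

Total = 13 + 10 + 9 + 8 + 7 + 6 + 6 + 2 = 61 campers.
Lower bound: ⌈61/14⌉ = 5 cabins.
A packing using 5 cabins:
  cabin 1: 13 = 13
  cabin 2: 10 + 2 = 12
  cabin 3: 9 = 9
  cabin 4: 8 + 6 = 14
  cabin 5: 7 + 6 = 13
This matches the lower bound, so 5 is optimal.

5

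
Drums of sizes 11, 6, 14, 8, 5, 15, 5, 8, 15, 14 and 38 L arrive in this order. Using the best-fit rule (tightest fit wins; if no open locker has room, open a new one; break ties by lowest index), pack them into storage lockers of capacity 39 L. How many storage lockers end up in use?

4

  11 → locker 1 (new)  [load 11/39]
  6 → locker 1  [load 17/39]
  14 → locker 1  [load 31/39]
  8 → locker 1  [load 39/39]
  5 → locker 2 (new)  [load 5/39]
  15 → locker 2  [load 20/39]
  5 → locker 2  [load 25/39]
  8 → locker 2  [load 33/39]
  15 → locker 3 (new)  [load 15/39]
  14 → locker 3  [load 29/39]
  38 → locker 4 (new)  [load 38/39]
4 storage lockers opened.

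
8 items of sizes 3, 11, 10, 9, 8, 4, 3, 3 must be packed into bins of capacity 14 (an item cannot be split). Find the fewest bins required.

4

Total = 11 + 10 + 9 + 8 + 4 + 3 + 3 + 3 = 51.
Lower bound: ⌈51/14⌉ = 4 bins.
A packing using 4 bins:
  bin 1: 11 + 3 = 14
  bin 2: 10 + 4 = 14
  bin 3: 9 + 3 = 12
  bin 4: 8 + 3 = 11
This matches the lower bound, so 4 is optimal.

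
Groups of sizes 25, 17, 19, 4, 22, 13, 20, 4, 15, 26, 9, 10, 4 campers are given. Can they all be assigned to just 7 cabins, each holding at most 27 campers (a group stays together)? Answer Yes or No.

Total = 188 campers; ⌈188/27⌉ = 7.
The bound of 7 does not rule out 7, but exhaustive search shows no assignment into 7 cabins of capacity 27 campers exists — the minimum is 8.

No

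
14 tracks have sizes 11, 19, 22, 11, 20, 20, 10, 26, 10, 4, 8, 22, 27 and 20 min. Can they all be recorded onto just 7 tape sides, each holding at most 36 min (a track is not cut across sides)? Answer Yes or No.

Total = 230 min; ⌈230/36⌉ = 7.
8 tracks each exceed half the capacity and cannot share a side, forcing at least 8 tape sides.
At least 8 tape sides are required, but only 7 are allowed.

No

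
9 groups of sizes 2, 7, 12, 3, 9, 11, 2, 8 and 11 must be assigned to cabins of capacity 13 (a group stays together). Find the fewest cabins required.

6

Total = 12 + 11 + 11 + 9 + 8 + 7 + 3 + 2 + 2 = 65.
Lower bound: ⌈65/13⌉ = 5 cabins.
Also, 6 groups each exceed 13/2, and no two of those can share a cabin, so at least 6 cabins are needed.
A packing using 6 cabins:
  cabin 1: 12 = 12
  cabin 2: 11 + 2 = 13
  cabin 3: 11 + 2 = 13
  cabin 4: 9 + 3 = 12
  cabin 5: 8 = 8
  cabin 6: 7 = 7
This matches the lower bound, so 6 is optimal.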